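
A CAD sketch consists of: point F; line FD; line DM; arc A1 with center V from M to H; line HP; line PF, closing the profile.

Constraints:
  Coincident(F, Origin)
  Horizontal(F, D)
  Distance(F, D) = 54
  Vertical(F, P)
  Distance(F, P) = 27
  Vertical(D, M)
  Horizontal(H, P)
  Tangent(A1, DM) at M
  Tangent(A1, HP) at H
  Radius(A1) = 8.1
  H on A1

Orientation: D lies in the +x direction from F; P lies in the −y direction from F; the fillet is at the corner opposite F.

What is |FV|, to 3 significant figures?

49.6

F is at the origin; F and D share the same y with |FD| = 54.0 and D on the +x side, so D = (54.0, 0.00). FP is vertical with |FP| = 27.0 and P on the −y side, so P = (0.00, -27.0). The virtual corner opposite F is at (54.0, -27.0). A1 meets DM tangentially, so VM is at right angles to DM and tangency of A1 to HP means the radius VH is perpendicular to HP, with radius 8.1, so the center V sits 8.1 in from both sides at V = (45.9, -18.9). Then |FV| = |V − F| = 49.6.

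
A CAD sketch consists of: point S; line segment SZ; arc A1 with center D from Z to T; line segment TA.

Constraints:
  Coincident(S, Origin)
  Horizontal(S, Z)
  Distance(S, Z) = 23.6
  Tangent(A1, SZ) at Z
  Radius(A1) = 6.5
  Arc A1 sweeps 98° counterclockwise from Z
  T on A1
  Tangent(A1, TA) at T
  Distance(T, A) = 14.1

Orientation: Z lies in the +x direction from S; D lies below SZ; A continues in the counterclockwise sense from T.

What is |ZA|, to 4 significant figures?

21.83

On A1, Z sits at bearing 90° from D; a 98° counterclockwise sweep puts T at bearing 188°, so T = D + 6.5·(cos 188°, sin 188°) = (17.16, -7.405). Since A1 is tangent to TA there, DT ⟂ TA, so TA runs along (−sin 188°, cos 188°); with |TA| = 14.1, A = (19.13, -21.37). Then |ZA| = |A − Z| = 21.83.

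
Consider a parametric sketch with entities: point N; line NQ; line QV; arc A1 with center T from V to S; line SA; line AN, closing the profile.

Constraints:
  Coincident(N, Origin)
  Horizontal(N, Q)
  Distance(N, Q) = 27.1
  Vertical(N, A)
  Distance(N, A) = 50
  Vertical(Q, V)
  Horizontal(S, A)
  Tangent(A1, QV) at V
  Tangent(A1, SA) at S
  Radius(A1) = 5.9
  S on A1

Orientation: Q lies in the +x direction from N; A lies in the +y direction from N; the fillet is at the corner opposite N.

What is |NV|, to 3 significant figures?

51.8

N is at the origin; N and Q share the same y with |NQ| = 27.1 and Q on the +x side, so Q = (27.1, 0.00). NA is vertical with |NA| = 50.0 and A on the +y side, so A = (0.00, 50.0). The virtual corner opposite N is at (27.1, 50.0). The tangent condition forces TV to be normal to QV and A1 meets SA tangentially, so TS is at right angles to SA, with radius 5.9, so the center T sits 5.9 in from both sides at T = (21.2, 44.1). That places the tangent points at V = (27.1, 44.1) on QV and S = (21.2, 50.0) on SA. Then |NV| = |V − N| = 51.8.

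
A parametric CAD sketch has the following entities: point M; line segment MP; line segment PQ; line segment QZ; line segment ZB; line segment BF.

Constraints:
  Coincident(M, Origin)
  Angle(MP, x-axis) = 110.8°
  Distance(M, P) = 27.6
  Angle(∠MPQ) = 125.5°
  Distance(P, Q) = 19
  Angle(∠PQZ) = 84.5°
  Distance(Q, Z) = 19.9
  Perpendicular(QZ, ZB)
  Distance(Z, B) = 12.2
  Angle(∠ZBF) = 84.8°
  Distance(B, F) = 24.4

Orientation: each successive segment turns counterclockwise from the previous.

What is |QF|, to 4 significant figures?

10.91

M is at the origin; MP runs at 110.8° with length 27.6, so P = (-9.801, 25.80). ∠MPQ = 125.5° gives PQ at 165.3° from the x-axis; with |PQ| = 19.0, Q = (-28.18, 30.62). ∠PQZ = 84.5° gives QZ at -99.20° from the x-axis; with |QZ| = 19.9, Z = (-31.36, 10.98). QZ ⟂ ZB, so ZB runs at -9.200°; with |ZB| = 12.2, B = (-19.32, 9.028). ∠ZBF = 84.8° gives BF at 86.00° from the x-axis; with |BF| = 24.4, F = (-17.62, 33.37). Then |QF| = |F − Q| = 10.91.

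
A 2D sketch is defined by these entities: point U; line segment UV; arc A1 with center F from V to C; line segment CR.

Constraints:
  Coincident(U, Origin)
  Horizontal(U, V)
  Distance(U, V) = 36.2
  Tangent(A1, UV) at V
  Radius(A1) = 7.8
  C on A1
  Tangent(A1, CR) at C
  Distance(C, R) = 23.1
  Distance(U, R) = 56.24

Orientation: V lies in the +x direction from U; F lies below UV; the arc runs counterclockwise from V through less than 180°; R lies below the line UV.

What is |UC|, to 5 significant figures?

33.837

Checks: U = (0.00, 0.00) ✓; |FV| = 7.800 ✓; |FC| = 7.800 ✓; ∠(FC, CR) = 90.00° ✓; |CR| = 23.10 ✓; |UR| = 56.24 ✓.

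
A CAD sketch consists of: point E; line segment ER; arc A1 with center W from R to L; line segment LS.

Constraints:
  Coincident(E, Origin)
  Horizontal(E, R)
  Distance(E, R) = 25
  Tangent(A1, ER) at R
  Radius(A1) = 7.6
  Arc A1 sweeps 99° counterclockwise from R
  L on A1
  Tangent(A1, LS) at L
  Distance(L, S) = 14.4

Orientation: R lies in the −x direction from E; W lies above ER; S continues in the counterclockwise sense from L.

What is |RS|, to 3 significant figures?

23.6

On A1, R sits at bearing -90° from W; a 99° counterclockwise sweep puts L at bearing 9°, so L = W + 7.6·(cos 9°, sin 9°) = (-17.5, 8.79). Since A1 is tangent to LS there, WL ⟂ LS, so LS runs along (−sin 9°, cos 9°); with |LS| = 14.4, S = (-19.7, 23.0). Then |RS| = |S − R| = 23.6.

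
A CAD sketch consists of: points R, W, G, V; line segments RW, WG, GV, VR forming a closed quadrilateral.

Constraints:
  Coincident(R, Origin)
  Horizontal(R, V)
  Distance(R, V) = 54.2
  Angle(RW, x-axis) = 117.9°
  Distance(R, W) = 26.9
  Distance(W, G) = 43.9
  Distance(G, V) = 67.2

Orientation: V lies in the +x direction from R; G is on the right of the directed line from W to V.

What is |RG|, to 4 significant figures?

22.38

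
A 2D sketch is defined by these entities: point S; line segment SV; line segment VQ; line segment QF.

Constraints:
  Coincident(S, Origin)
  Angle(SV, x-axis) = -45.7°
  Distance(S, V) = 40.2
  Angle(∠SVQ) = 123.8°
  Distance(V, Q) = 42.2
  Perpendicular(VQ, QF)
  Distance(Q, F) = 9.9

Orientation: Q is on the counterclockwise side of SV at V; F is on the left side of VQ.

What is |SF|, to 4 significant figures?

68.71

∠SVQ = 123.8°, so VQ runs at -45.7° + (180° − 123.8°) = 10.50° from the x-axis; with |VQ| = 42.2, Q = V + 42.2·(cos 10.50°, sin 10.50°) = (69.57, -21.08). VQ ⟂ QF; with |QF| = 9.9 on the left of VQ, F = Q + 9.9·(-0.1822, 0.9833) = (67.77, -11.35). Then |SF| = |F − S| = 68.71.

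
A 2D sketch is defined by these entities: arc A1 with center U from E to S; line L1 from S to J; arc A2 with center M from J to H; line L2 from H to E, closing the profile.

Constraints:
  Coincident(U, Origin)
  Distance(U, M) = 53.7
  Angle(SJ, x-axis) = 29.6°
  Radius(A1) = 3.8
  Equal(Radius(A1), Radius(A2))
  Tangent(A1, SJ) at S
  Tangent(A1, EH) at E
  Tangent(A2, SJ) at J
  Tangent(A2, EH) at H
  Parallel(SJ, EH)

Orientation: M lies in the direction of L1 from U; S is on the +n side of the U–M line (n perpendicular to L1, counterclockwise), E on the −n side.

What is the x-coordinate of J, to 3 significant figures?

44.8

Tangency of A1 to both parallel lines with radius 3.8 puts S and E at U ± 3.8·n: S = (-1.88, 3.30), E = (1.88, -3.30). Equal radii place J and H the same way about M: J = M + 3.8·n = (44.8, 29.8), H = M − 3.8·n = (48.6, 23.2). So J.x = 44.8.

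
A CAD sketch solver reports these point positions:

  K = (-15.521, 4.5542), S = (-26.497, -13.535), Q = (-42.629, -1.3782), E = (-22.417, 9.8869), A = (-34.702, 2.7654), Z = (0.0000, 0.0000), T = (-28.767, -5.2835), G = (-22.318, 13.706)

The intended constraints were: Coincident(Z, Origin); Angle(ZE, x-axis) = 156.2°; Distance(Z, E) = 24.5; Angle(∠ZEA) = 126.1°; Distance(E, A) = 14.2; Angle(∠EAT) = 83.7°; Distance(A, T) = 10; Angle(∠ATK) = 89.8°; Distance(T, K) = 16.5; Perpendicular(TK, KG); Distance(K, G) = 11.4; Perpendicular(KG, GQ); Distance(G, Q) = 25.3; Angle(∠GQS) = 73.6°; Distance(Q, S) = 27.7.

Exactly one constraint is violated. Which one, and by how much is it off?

Distance(Q, S) = 27.7 — off by 7.50.

Z = (0.00, 0.00) ✓; ZE at 156.2° ✓; |ZE| = 24.50 ✓; ∠ZEA = 126.1° ✓; |EA| = 14.20 ✓; ∠EAT = 83.70° ✓; |AT| = 10.00 ✓; ∠ATK = 89.80° ✓; |TK| = 16.50 ✓; ∠(TK, KG) = 90.00° ✓; |KG| = 11.40 ✓; ∠(KG, GQ) = 90.00° ✓; |GQ| = 25.30 ✓; ∠GQS = 73.60° ✓; |QS| = 20.20 ✗.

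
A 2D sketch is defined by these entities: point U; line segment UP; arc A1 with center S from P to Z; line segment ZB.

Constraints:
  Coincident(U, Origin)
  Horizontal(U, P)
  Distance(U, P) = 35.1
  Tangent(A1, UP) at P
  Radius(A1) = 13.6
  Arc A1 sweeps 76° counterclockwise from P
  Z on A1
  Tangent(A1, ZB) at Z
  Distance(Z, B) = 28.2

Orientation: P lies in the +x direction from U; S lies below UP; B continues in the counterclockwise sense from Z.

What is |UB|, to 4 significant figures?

40.58

U is at the origin; U and P share the same y with |UP| = 35.1 and P on the +x side, so P = (35.10, 0.000). Since A1 is tangent to UP there, SP ⟂ UP, so S = P + (0, -13.6) = (35.10, -13.60). On A1, P sits at bearing 90° from S; a 76° counterclockwise sweep puts Z at bearing 166°, so Z = S + 13.6·(cos 166°, sin 166°) = (21.90, -10.31). Tangency of A1 to ZB means the radius SZ is perpendicular to ZB, so ZB runs along (−sin 166°, cos 166°); with |ZB| = 28.2, B = (15.08, -37.67). Then |UB| = |B − U| = 40.58.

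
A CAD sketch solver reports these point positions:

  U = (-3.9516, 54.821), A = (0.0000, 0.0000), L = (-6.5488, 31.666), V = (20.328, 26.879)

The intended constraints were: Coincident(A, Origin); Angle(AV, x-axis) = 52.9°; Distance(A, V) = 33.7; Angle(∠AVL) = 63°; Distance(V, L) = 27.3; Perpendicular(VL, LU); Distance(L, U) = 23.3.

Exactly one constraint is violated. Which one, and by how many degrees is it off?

Perpendicular(VL, LU) — off by 3.70°.

A = (0.00, 0.00) ✓; AV at 52.90° ✓; |AV| = 33.70 ✓; ∠AVL = 63.00° ✓; |VL| = 27.30 ✓; ∠(VL, LU) = 86.30° ✗; |LU| = 23.30 ✓.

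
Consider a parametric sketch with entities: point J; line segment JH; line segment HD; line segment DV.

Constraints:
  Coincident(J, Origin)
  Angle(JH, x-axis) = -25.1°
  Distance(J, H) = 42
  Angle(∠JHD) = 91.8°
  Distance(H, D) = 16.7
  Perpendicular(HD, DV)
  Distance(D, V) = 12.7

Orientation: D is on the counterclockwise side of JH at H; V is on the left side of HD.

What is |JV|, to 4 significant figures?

34.38

J is at the origin; JH runs at -25.1° with length 42.0, so H = 42.0·(cos -25.1°, sin -25.1°) = (38.03, -17.82). ∠JHD = 91.8°, so HD runs at -25.1° + (180° − 91.8°) = 63.10° from the x-axis; with |HD| = 16.7, D = H + 16.7·(cos 63.10°, sin 63.10°) = (45.59, -2.923). HD is perpendicular to DV; with |DV| = 12.7 on the left of HD, V = D + 12.7·(-0.8918, 0.4524) = (34.26, 2.823). Then |JV| = |V − J| = 34.38.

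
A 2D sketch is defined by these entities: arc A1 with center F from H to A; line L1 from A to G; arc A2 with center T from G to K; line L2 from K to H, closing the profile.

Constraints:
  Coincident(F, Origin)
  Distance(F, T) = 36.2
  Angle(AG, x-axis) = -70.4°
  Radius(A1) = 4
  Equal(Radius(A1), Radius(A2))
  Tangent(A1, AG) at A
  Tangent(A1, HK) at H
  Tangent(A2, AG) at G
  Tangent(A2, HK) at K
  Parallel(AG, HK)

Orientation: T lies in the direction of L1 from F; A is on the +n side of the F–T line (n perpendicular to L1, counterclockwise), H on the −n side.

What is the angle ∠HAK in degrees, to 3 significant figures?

77.5°

The slot axis is L1's direction at -70.4°, so u = (cos -70.4°, sin -70.4°) = (0.335, -0.942) and n = (−sin -70.4°, cos -70.4°) = (0.942, 0.335). F is at the origin and T lies 36.2 along u from F, so T = 36.2·u = (12.1, -34.1). Tangency of A1 to both parallel lines with radius 4.0 puts A and H at F ± 4.0·n: A = (3.77, 1.34), H = (-3.77, -1.34). Equal radii place G and K the same way about T: G = T + 4.0·n = (15.9, -32.8), K = T − 4.0·n = (8.38, -35.4). Then cos ∠HAK = AH·AK / (|AH||AK|), giving 77.5°.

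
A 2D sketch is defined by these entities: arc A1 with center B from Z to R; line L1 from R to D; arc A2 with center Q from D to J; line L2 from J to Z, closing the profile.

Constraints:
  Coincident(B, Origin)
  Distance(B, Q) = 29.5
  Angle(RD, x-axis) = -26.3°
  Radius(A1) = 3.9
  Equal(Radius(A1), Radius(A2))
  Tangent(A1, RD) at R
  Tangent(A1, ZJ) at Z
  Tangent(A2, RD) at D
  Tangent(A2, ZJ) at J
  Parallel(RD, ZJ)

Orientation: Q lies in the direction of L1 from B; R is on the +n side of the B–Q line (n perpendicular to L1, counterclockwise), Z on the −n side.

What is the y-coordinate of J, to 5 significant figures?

-16.567

Tangency of A1 to both parallel lines with radius 3.9 puts R and Z at B ± 3.9·n: R = (1.7280, 3.4963), Z = (-1.7280, -3.4963). Equal radii place D and J the same way about Q: D = Q + 3.9·n = (28.174, -9.5743), J = Q − 3.9·n = (24.718, -16.567). So J.y = -16.567.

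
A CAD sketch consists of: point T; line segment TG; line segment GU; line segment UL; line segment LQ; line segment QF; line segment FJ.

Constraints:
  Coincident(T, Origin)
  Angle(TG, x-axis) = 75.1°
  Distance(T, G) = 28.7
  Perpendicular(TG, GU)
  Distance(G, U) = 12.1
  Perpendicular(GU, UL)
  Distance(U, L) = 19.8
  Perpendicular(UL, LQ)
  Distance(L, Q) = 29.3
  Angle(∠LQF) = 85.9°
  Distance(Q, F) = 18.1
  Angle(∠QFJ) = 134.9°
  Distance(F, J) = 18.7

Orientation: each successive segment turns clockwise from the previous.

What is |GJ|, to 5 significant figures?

10.618

∠LQF = 85.9° gives QF at 71.000° from the x-axis; with |QF| = 18.1, F = (-8.4404, 30.137). ∠QFJ = 134.9° gives FJ at 25.900° from the x-axis; with |FJ| = 18.7, J = (8.3813, 38.306). Then |GJ| = |J − G| = 10.618.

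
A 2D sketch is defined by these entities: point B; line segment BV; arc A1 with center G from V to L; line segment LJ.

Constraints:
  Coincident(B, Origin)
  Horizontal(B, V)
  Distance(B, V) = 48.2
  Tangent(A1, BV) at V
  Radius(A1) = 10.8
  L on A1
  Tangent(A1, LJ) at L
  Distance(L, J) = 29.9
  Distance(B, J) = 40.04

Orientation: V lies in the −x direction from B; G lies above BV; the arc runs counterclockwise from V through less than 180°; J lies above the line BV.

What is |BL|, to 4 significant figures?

39.14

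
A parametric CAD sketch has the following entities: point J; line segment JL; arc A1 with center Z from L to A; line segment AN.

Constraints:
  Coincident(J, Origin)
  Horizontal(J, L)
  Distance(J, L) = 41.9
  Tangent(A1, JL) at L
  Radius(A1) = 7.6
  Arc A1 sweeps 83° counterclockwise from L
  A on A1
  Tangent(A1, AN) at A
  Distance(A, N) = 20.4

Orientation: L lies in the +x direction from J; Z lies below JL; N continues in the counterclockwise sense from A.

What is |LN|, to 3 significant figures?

28.7

J is at the origin; J and L share the same y with |JL| = 41.9 and L on the +x side, so L = (41.9, 0.00). The tangent condition forces ZL to be normal to JL, so Z = L + (0, -7.6) = (41.9, -7.60). On A1, L sits at bearing 90° from Z; an 83° counterclockwise sweep puts A at bearing 173°, so A = Z + 7.6·(cos 173°, sin 173°) = (34.4, -6.67). A1 meets AN tangentially, so ZA is at right angles to AN, so AN runs along (−sin 173°, cos 173°); with |AN| = 20.4, N = (31.9, -26.9). Then |LN| = |N − L| = 28.7.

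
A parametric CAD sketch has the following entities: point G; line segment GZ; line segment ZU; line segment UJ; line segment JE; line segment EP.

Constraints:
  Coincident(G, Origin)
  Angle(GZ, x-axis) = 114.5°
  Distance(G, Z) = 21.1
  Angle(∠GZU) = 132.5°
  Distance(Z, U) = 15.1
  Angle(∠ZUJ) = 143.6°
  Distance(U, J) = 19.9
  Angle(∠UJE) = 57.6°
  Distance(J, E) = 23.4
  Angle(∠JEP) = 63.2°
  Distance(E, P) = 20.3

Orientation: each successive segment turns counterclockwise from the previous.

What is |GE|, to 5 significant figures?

24.023

∠ZUJ = 143.6° gives UJ at -161.60° from the x-axis; with |UJ| = 19.9, J = (-41.994, 17.585). ∠UJE = 57.6° gives JE at -39.200° from the x-axis; with |JE| = 23.4, E = (-23.860, 2.7954). Then |GE| = |E − G| = 24.023.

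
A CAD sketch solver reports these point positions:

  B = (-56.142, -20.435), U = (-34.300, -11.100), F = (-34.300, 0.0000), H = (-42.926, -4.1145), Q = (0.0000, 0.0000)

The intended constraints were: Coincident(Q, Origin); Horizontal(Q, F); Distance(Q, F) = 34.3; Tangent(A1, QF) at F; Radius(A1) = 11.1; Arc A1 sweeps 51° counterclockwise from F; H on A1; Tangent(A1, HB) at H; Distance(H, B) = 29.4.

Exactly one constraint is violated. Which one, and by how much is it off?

Distance(H, B) = 29.4 — off by 8.40.

Q = (0.00, 0.00) ✓; Q.y = 0.00, F.y = 0.00 ✓; |QF| = 34.30 ✓; ∠(UF, FQ) = 90.00° ✓; |UF| = 11.10 ✓; bearing(U→H) − bearing(U→F) = 51.00° ✓; |UH| = 11.10 ✓; ∠(UH, HB) = 90.00° ✓; |HB| = 21.00 ✗.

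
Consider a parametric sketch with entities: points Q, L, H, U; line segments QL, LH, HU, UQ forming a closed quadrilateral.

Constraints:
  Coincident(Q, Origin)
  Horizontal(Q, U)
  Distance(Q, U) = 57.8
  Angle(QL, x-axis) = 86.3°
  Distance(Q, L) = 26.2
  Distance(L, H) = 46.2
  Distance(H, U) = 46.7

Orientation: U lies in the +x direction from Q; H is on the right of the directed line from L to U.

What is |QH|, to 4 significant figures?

23.41

Checks: Q.y = 0.00, U.y = 0.00 ✓; |LH| = 46.20 ✓; |HU| = 46.70 ✓.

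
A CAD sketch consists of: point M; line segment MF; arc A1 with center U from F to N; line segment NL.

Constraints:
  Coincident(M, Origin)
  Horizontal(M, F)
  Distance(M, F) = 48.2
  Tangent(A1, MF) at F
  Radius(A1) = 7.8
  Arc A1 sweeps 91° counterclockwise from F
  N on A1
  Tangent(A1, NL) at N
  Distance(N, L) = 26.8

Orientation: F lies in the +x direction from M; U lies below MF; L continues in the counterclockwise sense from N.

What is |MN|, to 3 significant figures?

41.2

M is at the origin; MF is horizontal with |MF| = 48.2 and F on the +x side, so F = (48.2, 0.00). A1 meets MF tangentially, so UF is at right angles to MF, so U = F + (0, -7.8) = (48.2, -7.80). On A1, F sits at bearing 90° from U; a 91° counterclockwise sweep puts N at bearing 181°, so N = U + 7.8·(cos 181°, sin 181°) = (40.4, -7.94). Then |MN| = |N − M| = 41.2.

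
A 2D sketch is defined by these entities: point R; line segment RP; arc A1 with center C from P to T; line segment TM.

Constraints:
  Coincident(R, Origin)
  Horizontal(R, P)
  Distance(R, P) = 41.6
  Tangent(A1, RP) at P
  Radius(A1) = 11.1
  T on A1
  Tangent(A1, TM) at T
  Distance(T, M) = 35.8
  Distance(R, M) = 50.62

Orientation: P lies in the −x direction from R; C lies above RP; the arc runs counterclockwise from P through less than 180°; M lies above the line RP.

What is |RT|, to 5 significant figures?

32.007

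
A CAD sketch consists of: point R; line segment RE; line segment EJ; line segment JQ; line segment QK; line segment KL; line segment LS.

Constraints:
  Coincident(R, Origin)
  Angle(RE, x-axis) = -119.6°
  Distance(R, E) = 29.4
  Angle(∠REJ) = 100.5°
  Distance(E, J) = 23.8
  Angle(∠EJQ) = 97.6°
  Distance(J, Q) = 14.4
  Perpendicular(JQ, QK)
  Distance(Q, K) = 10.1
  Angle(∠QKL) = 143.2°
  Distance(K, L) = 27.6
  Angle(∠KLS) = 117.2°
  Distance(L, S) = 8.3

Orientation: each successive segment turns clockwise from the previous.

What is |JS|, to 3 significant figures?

32.5

R is at the origin; RE runs at -119.6° with length 29.4, so E = (-14.5, -25.6). ∠REJ = 100.5° gives EJ at 161° from the x-axis; with |EJ| = 23.8, J = (-37.0, -17.8). ∠EJQ = 97.6° gives JQ at 78.5° from the x-axis; with |JQ| = 14.4, Q = (-34.1, -3.66). JQ is perpendicular to QK, so QK runs at -11.5°; with |QK| = 10.1, K = (-24.2, -5.68). ∠QKL = 143.2° gives KL at -48.3° from the x-axis; with |KL| = 27.6, L = (-5.88, -26.3). ∠KLS = 117.2° gives LS at -111° from the x-axis; with |LS| = 8.3, S = (-8.87, -34.0). Then |JS| = |S − J| = 32.5.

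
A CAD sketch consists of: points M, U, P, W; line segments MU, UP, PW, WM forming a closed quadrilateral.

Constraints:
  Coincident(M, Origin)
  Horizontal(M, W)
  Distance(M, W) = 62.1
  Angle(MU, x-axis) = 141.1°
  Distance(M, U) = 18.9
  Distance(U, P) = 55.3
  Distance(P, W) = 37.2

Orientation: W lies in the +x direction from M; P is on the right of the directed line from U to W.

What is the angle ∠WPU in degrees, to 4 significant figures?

112.9°

Checks: |UP| = 55.30 ✓; |PW| = 37.20 ✓.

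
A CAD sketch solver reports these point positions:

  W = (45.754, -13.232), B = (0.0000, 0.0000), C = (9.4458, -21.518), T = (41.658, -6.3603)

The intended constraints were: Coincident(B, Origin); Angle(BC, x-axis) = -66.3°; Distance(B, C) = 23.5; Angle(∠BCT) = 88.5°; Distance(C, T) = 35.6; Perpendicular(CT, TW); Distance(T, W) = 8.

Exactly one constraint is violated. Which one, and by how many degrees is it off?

Perpendicular(CT, TW) — off by 5.60°.

B = (0.00, 0.00) ✓; BC at -66.30° ✓; |BC| = 23.50 ✓; ∠BCT = 88.50° ✓; |CT| = 35.60 ✓; ∠(CT, TW) = 84.40° ✗; |TW| = 8.000 ✓.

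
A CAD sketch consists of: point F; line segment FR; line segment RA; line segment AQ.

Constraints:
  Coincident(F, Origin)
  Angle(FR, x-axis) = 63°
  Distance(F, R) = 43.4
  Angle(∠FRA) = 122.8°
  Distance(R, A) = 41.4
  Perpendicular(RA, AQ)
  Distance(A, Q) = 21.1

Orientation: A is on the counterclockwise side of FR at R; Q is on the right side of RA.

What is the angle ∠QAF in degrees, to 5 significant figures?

119.34°

∠FRA = 122.8°, so RA runs at 63.0° + (180° − 122.8°) = 120.20° from the x-axis; with |RA| = 41.4, A = R + 41.4·(cos 120.20°, sin 120.20°) = (-1.1218, 74.451). The perpendicularity gives AQ at right angles to RA; with |AQ| = 21.1 on the right of RA, Q = A + 21.1·(0.86427, 0.50302) = (17.114, 85.064). Then cos ∠QAF = AQ·AF / (|AQ||AF|), giving 119.34°.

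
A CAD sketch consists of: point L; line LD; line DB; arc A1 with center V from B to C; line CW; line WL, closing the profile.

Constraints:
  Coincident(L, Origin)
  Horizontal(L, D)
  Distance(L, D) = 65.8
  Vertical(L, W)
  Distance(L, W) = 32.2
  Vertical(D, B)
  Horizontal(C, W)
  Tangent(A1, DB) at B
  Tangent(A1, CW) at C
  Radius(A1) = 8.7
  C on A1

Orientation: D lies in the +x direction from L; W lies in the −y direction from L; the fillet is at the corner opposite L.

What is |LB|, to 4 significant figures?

69.87

L is at the origin; L and D share the same y with |LD| = 65.8 and D on the +x side, so D = (65.80, 0.000). L and W share the same x with |LW| = 32.2 and W on the −y side, so W = (0.000, -32.20). The virtual corner opposite L is at (65.80, -32.20). Tangency of A1 to DB means the radius VB is perpendicular to DB and the tangent condition forces VC to be normal to CW, with radius 8.7, so the center V sits 8.7 in from both sides at V = (57.10, -23.50). That places the tangent points at B = (65.80, -23.50) on DB and C = (57.10, -32.20) on CW. Then |LB| = |B − L| = 69.87.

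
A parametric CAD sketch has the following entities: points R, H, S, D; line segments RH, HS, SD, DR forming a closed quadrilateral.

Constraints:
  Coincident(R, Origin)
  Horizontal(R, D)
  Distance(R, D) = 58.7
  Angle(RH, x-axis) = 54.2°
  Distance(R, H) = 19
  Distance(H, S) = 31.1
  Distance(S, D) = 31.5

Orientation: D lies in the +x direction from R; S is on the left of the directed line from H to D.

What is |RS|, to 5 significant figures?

47.931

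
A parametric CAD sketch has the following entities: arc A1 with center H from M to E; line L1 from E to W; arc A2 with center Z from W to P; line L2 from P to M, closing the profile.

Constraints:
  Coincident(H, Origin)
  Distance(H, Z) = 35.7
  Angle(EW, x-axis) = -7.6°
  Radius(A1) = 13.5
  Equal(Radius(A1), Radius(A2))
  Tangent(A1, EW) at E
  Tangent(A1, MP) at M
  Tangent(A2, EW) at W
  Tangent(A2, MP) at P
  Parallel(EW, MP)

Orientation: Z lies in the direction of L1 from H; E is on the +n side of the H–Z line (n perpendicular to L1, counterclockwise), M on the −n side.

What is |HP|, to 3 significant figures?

38.2

The slot axis is L1's direction at -7.6°, so u = (cos -7.6°, sin -7.6°) = (0.991, -0.132) and n = (−sin -7.6°, cos -7.6°) = (0.132, 0.991). H is at the origin and Z lies 35.7 along u from H, so Z = 35.7·u = (35.4, -4.72). Tangency of A1 to both parallel lines with radius 13.5 puts E and M at H ± 13.5·n: E = (1.79, 13.4), M = (-1.79, -13.4). Equal radii place W and P the same way about Z: W = Z + 13.5·n = (37.2, 8.66), P = Z − 13.5·n = (33.6, -18.1). Then |HP| = |P − H| = 38.2.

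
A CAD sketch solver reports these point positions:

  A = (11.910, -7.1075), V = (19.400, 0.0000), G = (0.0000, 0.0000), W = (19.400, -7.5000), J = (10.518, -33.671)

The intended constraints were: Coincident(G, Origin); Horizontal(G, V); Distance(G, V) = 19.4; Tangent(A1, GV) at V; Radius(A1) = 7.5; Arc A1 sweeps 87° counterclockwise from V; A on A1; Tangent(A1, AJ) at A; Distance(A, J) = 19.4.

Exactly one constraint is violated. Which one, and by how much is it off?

Distance(A, J) = 19.4 — off by 7.20.

G = (0.00, 0.00) ✓; G.y = 0.00, V.y = 0.00 ✓; |GV| = 19.40 ✓; ∠(WV, VG) = 90.00° ✓; |WV| = 7.500 ✓; bearing(W→A) − bearing(W→V) = 87.00° ✓; |WA| = 7.500 ✓; ∠(WA, AJ) = 90.00° ✓; |AJ| = 26.60 ✗.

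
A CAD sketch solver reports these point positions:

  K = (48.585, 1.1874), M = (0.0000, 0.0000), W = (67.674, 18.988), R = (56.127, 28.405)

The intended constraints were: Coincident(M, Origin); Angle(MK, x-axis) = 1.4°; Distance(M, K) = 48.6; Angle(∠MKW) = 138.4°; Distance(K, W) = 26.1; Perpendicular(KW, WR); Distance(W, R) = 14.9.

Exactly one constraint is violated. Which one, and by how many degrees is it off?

Perpendicular(KW, WR) — off by 7.80°.

M = (0.00, 0.00) ✓; MK at 1.400° ✓; |MK| = 48.60 ✓; ∠MKW = 138.4° ✓; |KW| = 26.10 ✓; ∠(KW, WR) = 97.80° ✗; |WR| = 14.90 ✓.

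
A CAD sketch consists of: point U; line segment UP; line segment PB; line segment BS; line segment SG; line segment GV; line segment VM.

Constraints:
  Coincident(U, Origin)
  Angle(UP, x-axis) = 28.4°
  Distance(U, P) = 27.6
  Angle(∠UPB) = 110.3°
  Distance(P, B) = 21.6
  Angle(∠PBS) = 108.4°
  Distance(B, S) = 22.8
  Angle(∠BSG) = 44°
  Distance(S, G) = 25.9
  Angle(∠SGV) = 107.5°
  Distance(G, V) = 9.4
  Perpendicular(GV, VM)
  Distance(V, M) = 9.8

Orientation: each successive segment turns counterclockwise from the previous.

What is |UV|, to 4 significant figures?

30.69

∠BSG = 44.0° gives SG at -54.30° from the x-axis; with |SG| = 25.9, G = (13.92, 17.56). ∠SGV = 107.5° gives GV at 18.20° from the x-axis; with |GV| = 9.4, V = (22.85, 20.49). Then |UV| = |V − U| = 30.69.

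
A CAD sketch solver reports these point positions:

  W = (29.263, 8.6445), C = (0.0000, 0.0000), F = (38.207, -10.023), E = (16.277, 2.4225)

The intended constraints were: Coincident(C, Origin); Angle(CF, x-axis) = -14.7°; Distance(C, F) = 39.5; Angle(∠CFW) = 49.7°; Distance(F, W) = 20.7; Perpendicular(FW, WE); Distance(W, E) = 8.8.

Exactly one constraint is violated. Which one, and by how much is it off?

Distance(W, E) = 8.8 — off by 5.60.

C = (0.00, 0.00) ✓; CF at -14.70° ✓; |CF| = 39.50 ✓; ∠CFW = 49.70° ✓; |FW| = 20.70 ✓; ∠(FW, WE) = 90.00° ✓; |WE| = 14.40 ✗.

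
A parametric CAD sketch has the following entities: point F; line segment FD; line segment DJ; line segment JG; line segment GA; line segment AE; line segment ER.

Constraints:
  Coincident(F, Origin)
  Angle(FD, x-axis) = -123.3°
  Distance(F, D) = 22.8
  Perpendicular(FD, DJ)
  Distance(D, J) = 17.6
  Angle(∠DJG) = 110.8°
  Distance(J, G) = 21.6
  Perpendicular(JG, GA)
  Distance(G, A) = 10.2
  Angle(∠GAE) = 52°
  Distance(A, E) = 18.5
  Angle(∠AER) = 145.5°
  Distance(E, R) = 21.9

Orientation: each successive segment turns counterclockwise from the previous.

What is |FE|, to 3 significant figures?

27.0

F is at the origin; FD runs at -123.3° with length 22.8, so D = (-12.5, -19.1). The perpendicularity gives DJ at right angles to FD, so DJ runs at -33.3°; with |DJ| = 17.6, J = (2.19, -28.7). ∠DJG = 110.8° gives JG at 35.9° from the x-axis; with |JG| = 21.6, G = (19.7, -16.1). The perpendicularity gives GA at right angles to JG, so GA runs at 126°; with |GA| = 10.2, A = (13.7, -7.79). ∠GAE = 52.0° gives AE at -106° from the x-axis; with |AE| = 18.5, E = (8.58, -25.6). Then |FE| = |E − F| = 27.0.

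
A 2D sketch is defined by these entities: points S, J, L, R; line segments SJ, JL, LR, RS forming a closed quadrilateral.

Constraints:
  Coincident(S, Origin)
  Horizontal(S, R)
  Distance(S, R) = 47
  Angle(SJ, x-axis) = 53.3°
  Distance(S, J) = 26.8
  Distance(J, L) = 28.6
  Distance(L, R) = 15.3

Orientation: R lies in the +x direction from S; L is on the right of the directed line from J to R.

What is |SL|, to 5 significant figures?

31.960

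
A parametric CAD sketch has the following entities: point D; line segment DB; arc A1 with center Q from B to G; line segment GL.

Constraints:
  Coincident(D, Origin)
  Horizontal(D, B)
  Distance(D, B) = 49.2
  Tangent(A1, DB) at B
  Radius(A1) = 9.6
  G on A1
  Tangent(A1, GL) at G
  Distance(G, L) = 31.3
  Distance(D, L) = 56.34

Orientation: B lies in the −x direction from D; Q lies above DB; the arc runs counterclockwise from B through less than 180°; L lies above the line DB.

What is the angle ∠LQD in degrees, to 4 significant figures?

82.82°

D is at the origin; D and B share the same y with |DB| = 49.2 and B on the −x side, so B = (-49.20, 0.000). Tangency of A1 to DB means the radius QB is perpendicular to DB, so Q = B + (0, 9.6) = (-49.20, 9.600). Since QG ⟂ GL (tangency), |QL| = √(9.6² + 31.3²) = 32.74 regardless of where G sits on A1. So L lies on both circle(D, 56.34) and circle(Q, 32.74); the above-DB intersection is L = (-38.96, 40.70). G is the foot of the tangent from L: G = (-39.60, 9.403).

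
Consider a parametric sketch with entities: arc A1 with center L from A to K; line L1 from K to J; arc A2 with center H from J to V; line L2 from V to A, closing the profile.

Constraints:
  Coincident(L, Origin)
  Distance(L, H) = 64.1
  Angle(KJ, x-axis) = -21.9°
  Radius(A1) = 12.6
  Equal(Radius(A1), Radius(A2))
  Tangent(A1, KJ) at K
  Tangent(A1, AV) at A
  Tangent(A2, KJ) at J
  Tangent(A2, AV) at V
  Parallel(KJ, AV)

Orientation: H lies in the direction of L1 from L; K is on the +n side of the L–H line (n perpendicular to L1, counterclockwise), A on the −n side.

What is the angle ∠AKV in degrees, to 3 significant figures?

68.5°

Tangency of A1 to both parallel lines with radius 12.6 puts K and A at L ± 12.6·n: K = (4.70, 11.7), A = (-4.70, -11.7). Equal radii place J and V the same way about H: J = H + 12.6·n = (64.2, -12.2), V = H − 12.6·n = (54.8, -35.6). Then cos ∠AKV = KA·KV / (|KA||KV|), giving 68.5°.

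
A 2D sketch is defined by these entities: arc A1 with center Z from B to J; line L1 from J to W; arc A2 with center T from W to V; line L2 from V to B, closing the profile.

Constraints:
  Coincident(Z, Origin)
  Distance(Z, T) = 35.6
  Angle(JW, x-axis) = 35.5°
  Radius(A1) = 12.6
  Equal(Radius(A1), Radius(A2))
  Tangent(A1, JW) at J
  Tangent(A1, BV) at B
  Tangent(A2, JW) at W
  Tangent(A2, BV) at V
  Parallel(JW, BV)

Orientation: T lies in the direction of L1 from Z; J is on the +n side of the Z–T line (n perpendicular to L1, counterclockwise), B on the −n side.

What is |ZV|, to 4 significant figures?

37.76

The slot axis is L1's direction at 35.5°, so u = (cos 35.5°, sin 35.5°) = (0.8141, 0.5807) and n = (−sin 35.5°, cos 35.5°) = (-0.5807, 0.8141). Z is at the origin and T lies 35.6 along u from Z, so T = 35.6·u = (28.98, 20.67). Tangency of A1 to both parallel lines with radius 12.6 puts J and B at Z ± 12.6·n: J = (-7.317, 10.26), B = (7.317, -10.26). Equal radii place W and V the same way about T: W = T + 12.6·n = (21.67, 30.93), V = T − 12.6·n = (36.30, 10.42). Then |ZV| = |V − Z| = 37.76.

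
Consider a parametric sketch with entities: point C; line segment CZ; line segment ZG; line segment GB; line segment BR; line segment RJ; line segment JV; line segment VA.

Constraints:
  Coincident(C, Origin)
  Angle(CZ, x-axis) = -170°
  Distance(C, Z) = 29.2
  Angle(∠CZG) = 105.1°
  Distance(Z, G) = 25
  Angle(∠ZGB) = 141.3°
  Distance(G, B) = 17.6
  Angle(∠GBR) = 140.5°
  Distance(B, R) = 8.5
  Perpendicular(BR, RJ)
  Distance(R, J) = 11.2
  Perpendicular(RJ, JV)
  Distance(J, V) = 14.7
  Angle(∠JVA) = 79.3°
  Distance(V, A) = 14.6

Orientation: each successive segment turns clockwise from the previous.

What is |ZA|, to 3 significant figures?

41.7

RJ is perpendicular to JV, so JV runs at -143°; with |JV| = 14.7, V = (-33.5, 22.0). ∠JVA = 79.3° gives VA at 116° from the x-axis; with |VA| = 14.6, A = (-39.9, 35.1). Then |ZA| = |A − Z| = 41.7.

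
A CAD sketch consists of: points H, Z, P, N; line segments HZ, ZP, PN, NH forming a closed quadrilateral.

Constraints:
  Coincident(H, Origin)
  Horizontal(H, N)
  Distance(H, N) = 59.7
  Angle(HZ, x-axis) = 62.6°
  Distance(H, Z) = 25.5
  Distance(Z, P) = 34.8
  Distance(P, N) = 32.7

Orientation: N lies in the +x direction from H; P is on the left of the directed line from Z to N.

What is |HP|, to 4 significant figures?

54.56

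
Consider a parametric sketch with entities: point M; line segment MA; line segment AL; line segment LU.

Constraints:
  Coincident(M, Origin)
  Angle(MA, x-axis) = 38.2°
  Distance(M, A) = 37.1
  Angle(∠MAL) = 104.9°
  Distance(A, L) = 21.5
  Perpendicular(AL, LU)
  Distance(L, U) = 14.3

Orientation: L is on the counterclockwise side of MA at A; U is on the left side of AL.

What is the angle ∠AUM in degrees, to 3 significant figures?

68.4°

M is at the origin; MA runs at 38.2° with length 37.1, so A = 37.1·(cos 38.2°, sin 38.2°) = (29.2, 22.9). ∠MAL = 104.9°, so AL runs at 38.2° + (180° − 104.9°) = 113° from the x-axis; with |AL| = 21.5, L = A + 21.5·(cos 113°, sin 113°) = (20.7, 42.7). The perpendicularity gives LU at right angles to AL; with |LU| = 14.3 on the left of AL, U = L + 14.3·(-0.918, -0.396) = (7.52, 37.0). Then cos ∠AUM = UA·UM / (|UA||UM|), giving 68.4°.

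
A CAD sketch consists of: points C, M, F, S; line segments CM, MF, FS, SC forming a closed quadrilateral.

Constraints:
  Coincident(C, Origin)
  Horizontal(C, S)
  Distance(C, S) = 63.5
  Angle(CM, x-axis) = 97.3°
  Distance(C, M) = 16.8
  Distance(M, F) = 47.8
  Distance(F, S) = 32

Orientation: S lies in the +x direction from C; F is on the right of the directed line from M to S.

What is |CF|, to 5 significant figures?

37.322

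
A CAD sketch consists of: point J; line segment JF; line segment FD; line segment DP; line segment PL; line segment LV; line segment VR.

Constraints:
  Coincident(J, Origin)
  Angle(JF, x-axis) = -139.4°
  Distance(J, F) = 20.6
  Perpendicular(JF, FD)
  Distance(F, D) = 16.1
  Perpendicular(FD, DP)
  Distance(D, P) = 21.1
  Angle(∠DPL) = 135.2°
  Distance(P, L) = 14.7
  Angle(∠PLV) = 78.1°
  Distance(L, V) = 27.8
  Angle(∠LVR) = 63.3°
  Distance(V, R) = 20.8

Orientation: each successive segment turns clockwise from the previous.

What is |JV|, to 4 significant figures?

15.56

J is at the origin; JF runs at -139.4° with length 20.6, so F = (-15.64, -13.41). JF is perpendicular to FD, so FD runs at 130.6°; with |FD| = 16.1, D = (-26.12, -1.182). FD ⟂ DP, so DP runs at 40.60°; with |DP| = 21.1, P = (-10.10, 12.55). ∠DPL = 135.2° gives PL at -4.200° from the x-axis; with |PL| = 14.7, L = (4.563, 11.47). ∠PLV = 78.1° gives LV at -106.1° from the x-axis; with |LV| = 27.8, V = (-3.147, -15.24). Then |JV| = |V − J| = 15.56.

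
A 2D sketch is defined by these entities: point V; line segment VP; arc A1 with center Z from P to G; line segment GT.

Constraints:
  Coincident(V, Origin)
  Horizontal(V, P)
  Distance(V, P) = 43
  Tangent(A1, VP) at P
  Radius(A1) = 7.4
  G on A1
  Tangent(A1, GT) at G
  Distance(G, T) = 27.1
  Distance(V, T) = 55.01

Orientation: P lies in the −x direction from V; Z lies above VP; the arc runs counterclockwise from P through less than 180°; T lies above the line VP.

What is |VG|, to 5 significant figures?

36.939

V is at the origin; V and P share the same y with |VP| = 43.0 and P on the −x side, so P = (-43.000, 0.0000). A1 meets VP tangentially, so ZP is at right angles to VP, so Z = P + (0, 7.4) = (-43.000, 7.4000). Since ZG ⟂ GT (tangency), |ZT| = √(7.4² + 27.1²) = 28.092 regardless of where G sits on A1. So T lies on both circle(V, 55.01) and circle(Z, 28.092); the above-VP intersection is T = (-42.042, 35.476). G is the foot of the tangent from T: G = (-35.799, 9.1048).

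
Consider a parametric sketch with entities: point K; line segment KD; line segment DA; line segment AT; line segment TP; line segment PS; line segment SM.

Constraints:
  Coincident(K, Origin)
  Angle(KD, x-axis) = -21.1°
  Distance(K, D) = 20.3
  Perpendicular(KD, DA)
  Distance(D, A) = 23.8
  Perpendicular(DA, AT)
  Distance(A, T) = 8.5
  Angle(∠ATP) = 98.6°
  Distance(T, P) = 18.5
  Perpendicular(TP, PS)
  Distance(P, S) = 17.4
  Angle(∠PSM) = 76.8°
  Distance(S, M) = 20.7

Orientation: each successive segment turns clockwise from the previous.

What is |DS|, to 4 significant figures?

6.611

K is at the origin; KD runs at -21.1° with length 20.3, so D = (18.94, -7.308). KD is perpendicular to DA, so DA runs at -111.1°; with |DA| = 23.8, A = (10.37, -29.51). DA is perpendicular to AT, so AT runs at 158.9°; with |AT| = 8.5, T = (2.441, -26.45). ∠ATP = 98.6° gives TP at 77.50° from the x-axis; with |TP| = 18.5, P = (6.445, -8.391). The perpendicularity gives PS at right angles to TP, so PS runs at -12.50°; with |PS| = 17.4, S = (23.43, -12.16). Then |DS| = |S − D| = 6.611.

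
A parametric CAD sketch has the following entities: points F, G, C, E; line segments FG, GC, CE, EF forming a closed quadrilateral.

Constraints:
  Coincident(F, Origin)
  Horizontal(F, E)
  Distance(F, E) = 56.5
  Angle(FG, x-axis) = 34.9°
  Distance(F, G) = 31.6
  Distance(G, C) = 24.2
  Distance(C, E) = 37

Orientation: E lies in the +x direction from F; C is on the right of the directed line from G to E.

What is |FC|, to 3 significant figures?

20.6

F is at the origin; FE is horizontal with |FE| = 56.5 and E in +x, so E = (56.5, 0). FG runs at 34.9° with |FG| = 31.6, so G = (25.9, 18.1). C is determined by |GC| = 24.2 and |CE| = 37.0 together: it lies at the intersection of circle(G, 24.2) and circle(E, 37.0). With |GE| = 35.5, the foot of the radical line on GE is 6.74 from G and the perpendicular offset is √(24.2² − 6.74²) = 23.2. Taking the right-of-GE solution: C = (19.9, -5.36).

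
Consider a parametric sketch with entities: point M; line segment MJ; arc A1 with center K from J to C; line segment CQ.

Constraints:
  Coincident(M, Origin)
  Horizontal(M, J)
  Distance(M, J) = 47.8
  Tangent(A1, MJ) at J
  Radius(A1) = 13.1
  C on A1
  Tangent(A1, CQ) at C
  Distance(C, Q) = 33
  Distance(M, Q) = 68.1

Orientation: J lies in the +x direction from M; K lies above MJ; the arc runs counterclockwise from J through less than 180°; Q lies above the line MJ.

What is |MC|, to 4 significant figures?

62.60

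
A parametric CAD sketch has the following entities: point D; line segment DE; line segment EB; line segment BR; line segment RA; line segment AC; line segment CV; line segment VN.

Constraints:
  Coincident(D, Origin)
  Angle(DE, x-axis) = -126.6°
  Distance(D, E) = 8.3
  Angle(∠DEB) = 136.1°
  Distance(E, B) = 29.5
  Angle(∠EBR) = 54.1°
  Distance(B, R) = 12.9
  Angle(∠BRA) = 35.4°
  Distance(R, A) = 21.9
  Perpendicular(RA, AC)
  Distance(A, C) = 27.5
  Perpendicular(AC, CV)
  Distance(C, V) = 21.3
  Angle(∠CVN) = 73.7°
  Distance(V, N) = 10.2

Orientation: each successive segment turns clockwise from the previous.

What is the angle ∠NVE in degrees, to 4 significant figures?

5.266°

D is at the origin; DE runs at -126.6° with length 8.3, so E = (-4.949, -6.663). ∠DEB = 136.1° gives EB at -170.5° from the x-axis; with |EB| = 29.5, B = (-34.04, -11.53). ∠EBR = 54.1° gives BR at 63.60° from the x-axis; with |BR| = 12.9, R = (-28.31, 0.02239). ∠BRA = 35.4° gives RA at -81.00° from the x-axis; with |RA| = 21.9, A = (-24.88, -21.61). The perpendicularity gives AC at right angles to RA, so AC runs at -171.0°; with |AC| = 27.5, C = (-52.04, -25.91). AC ⟂ CV, so CV runs at 99.00°; with |CV| = 21.3, V = (-55.38, -4.872). ∠CVN = 73.7° gives VN at -7.300° from the x-axis; with |VN| = 10.2, N = (-45.26, -6.168). Then cos ∠NVE = VN·VE / (|VN||VE|), giving 5.266°.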